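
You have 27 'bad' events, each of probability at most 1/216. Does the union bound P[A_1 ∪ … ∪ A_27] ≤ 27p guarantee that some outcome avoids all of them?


Union bound: P[∪_{i=1}^{27} A_i] ≤ Σ_i P[A_i] ≤ 27·p = 27·(1/216) = 1/8.
Numerically: 1/8 ≈ 0.125.
Is 1/8 < 1? YES.
Since P[∪ A_i] ≤ 1/8 < 1, the complement has P[∩ A_i^c] ≥ 1 − 1/8 = 7/8 > 0, so some outcome avoids every A_i.

27·p = 1/8 ≈ 0.125; existence CERTIFIED by the union bound.


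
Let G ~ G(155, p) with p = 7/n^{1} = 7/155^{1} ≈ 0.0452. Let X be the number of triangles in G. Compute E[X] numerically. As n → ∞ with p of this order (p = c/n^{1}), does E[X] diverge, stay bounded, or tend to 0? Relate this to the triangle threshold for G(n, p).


Number of potential triangles: C(155, 3) = 608685.
Each occurs with probability p³ ≈ (0.0452)³ ≈ 9.21084e-05.
By linearity: E[X] = C(155, 3)·p³ ≈ 608685 · 9.21084e-05 ≈ 56.065.
Here α = 1, so p = 7/n is exactly at the triangle threshold p ~ 1/n. Asymptotically E[X] → c³/6 = 7³/6 = 343/6 ≈ 57.167, a bounded constant. In this regime the triangle count is asymptotically Poisson(c³/6).

E[X] ≈ 56.065; in regime p = Θ(1/n^{1}) E[X] stays bounded (at the triangle threshold p ~ 1/n).


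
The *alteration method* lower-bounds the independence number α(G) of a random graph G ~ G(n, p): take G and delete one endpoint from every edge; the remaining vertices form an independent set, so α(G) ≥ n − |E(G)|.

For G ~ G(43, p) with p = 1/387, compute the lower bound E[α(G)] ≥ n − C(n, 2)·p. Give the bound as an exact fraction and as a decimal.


E[|E(G)|] = C(43, 2)·p = 903 · (1/387) = 7/3.
E[α(G)] ≥ n − E[|E(G)|] = 43 − 7/3 = 122/3.
Numerically: ≈ 40.6667.
(This is only a lower bound; the true E[α(G)] may be larger.)

E[α(G)] ≥ 122/3 ≈ 40.6667.


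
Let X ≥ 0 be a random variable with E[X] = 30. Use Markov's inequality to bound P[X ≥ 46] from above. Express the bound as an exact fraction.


μ = E[X] = 30, a = 46.
Markov: P[X ≥ 46] ≤ μ/a = (30)/46 = 15/23.
Numerically: ≈ 0.65217.
(Since a = 46 > μ = 30.00000, the bound 15/23 is < 1 and informative.)

P[X ≥ 46] ≤ 15/23 ≈ 0.65217.


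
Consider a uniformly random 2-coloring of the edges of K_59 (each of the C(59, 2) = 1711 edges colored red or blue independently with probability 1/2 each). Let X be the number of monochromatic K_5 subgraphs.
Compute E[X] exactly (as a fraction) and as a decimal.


Let X = Σ_S X_S over the C(59, 5) = 5006386 subsets S of size 5, where X_S = 1 if the K_5 on S is monochromatic.
For a fixed S, the K_5 on S has C(5, 2) = 10 edges. P[all 10 edges red] = (1/2)^10, and likewise for blue, so P[monochromatic] = 2·(1/2)^10 = 2^{1 − 10} = 1/512.
By linearity of expectation: E[X] = C(59, 5) · 2^{1 − 10} = 5006386 · 1/512 = 2503193/256.
Numerically: E[X] ≈ 9778.0977.

E[X] = C(59,5)·2^(1−C(5,2)) = 2503193/256 ≈ 9778.0977.


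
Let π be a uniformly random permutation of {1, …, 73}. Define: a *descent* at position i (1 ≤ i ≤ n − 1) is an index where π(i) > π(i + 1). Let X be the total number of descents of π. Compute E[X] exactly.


Write X = Σ X_I over i = 1, …, 72, with X_I the indicator of one descent.
There are 72 indicators.
For each fixed i, the pair (π(i), π(i+1)) is a uniformly random ordered pair of distinct values from {1, …, 73}; by symmetry P[π(i) > π(i+1)] = 1/2.
By linearity: E[X] = 72 · (1/2) = (73 − 1) · (1/2) = 36 ≈ 36.000.

E[X] = 36 = 36.000.


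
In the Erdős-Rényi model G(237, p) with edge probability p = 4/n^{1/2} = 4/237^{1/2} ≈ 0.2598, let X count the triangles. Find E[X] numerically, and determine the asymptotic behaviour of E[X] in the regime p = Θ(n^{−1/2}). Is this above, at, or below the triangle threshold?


Number of potential triangles: C(237, 3) = 2190670.
Each occurs with probability p³ ≈ (0.2598)³ ≈ 1.754113e-02.
By linearity: E[X] = C(237, 3)·p³ ≈ 2190670 · 1.754113e-02 ≈ 38426.8173.
Since α = 1/2 < 1, p = c/n^{1/2} ≫ 1/n is above the triangle threshold p ~ 1/n. Asymptotically E[X] ~ (c³/6)·n^{3(1−α)} = (4³/6)·n^{1.5} → ∞; triangles are abundant w.h.p.

E[X] ≈ 38426.8173; in regime p = Θ(1/n^{1/2}) E[X] diverges (above the triangle threshold p ~ 1/n).


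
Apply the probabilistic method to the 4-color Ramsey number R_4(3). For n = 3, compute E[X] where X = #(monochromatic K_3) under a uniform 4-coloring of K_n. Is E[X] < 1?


E[X] = C(3, 3) · 4^{1 − 3} = 1 · 4^{−2} = 1/16.
As a reduced fraction: E[X] = 1/16 ≈ 0.062500.
Is E[X] < 1? YES.
Since E[X] < 1, there exists a 4-coloring of K_{3} with no monochromatic K_3; hence R_4(3) > 3.

E[X] = 1/16 ≈ 0.062500; E[X] < 1, so R_4(3) > 3.


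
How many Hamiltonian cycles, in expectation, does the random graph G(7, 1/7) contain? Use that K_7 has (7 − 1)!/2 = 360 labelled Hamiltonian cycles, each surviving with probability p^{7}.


K_7 has (7 − 1)!/2 = 360 labelled Hamiltonian cycles.
For each such Hamiltonian cycle H, let X_H = 1 if all 7 edges of H are present in G. Then P[X_H = 1] = p^{7} = (1/7)^{7} = 1/823543.
By linearity: E[X] = Σ_H E[X_H] = 360 · p^{7} = 360 · 1/823543 = 360/823543.
Numerically: E[X] ≈ 0.000437.

E[X] = 360 · (1/7)^{7} = 360/823543 ≈ 0.000437.


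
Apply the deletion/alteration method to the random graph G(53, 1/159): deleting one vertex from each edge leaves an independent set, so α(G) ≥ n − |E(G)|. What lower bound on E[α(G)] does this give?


E[|E(G)|] = C(53, 2)·p = 1378 · (1/159) = 26/3.
E[α(G)] ≥ n − E[|E(G)|] = 53 − 26/3 = 133/3.
Numerically: ≈ 44.333.
(This is only a lower bound; the true E[α(G)] may be larger.)

E[α(G)] ≥ 133/3 ≈ 44.333.


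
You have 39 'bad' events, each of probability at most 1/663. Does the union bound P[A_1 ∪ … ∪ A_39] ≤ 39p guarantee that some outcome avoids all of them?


Union bound: P[∪_{i=1}^{39} A_i] ≤ Σ_i P[A_i] ≤ 39·p = 39·(1/663) = 1/17.
Numerically: 1/17 ≈ 0.0588.
Is 1/17 < 1? YES.
Since P[∪ A_i] ≤ 1/17 < 1, the complement has P[∩ A_i^c] ≥ 1 − 1/17 = 16/17 > 0, so some outcome avoids every A_i.

39·p = 1/17 ≈ 0.0588; existence CERTIFIED by the union bound.


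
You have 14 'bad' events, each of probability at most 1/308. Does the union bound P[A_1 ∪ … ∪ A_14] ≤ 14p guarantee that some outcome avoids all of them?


Union bound: P[∪_{i=1}^{14} A_i] ≤ Σ_i P[A_i] ≤ 14·p = 14·(1/308) = 1/22.
Numerically: 1/22 ≈ 0.045455.
Is 1/22 < 1? YES.
Since P[∪ A_i] ≤ 1/22 < 1, the complement has P[∩ A_i^c] ≥ 1 − 1/22 = 21/22 > 0, so some outcome avoids every A_i.

14·p = 1/22 ≈ 0.045455; existence CERTIFIED by the union bound.


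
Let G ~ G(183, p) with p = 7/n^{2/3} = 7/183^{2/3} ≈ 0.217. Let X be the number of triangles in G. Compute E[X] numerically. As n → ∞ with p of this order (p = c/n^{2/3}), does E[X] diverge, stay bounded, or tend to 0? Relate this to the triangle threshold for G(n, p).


Number of potential triangles: C(183, 3) = 1004731.
Each occurs with probability p³ ≈ (0.217)³ ≈ 1.02422e-02.
By linearity: E[X] = C(183, 3)·p³ ≈ 1004731 · 1.02422e-02 ≈ 10290.625.
Since α = 2/3 < 1, p = c/n^{2/3} ≫ 1/n is above the triangle threshold p ~ 1/n. Asymptotically E[X] ~ (c³/6)·n^{3(1−α)} = (7³/6)·n^{1} → ∞; triangles are abundant w.h.p.

E[X] ≈ 10290.625; in regime p = Θ(1/n^{2/3}) E[X] diverges (above the triangle threshold p ~ 1/n).


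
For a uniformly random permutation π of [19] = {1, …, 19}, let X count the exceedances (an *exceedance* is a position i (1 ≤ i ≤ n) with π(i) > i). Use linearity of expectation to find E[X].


Write X = Σ_{i=1}^{19} X_i, where X_i = 1_{π(i) > i}.
For each fixed i, π(i) is uniform over {1, …, 19} (marginal of a uniform permutation), so P[π(i) > i] = (n − i)/n. Summing: Σ_{i=1}^{19} (n − i)/n = (0 + 1 + … + 18)/19 = 19(19 − 1)/(2·19) = (19 − 1)/2.
Hence E[X] = Σ_{i=1}^{19} (19 − i)/19 = 9 ≈ 9.000000.

E[X] = 9 = 9.000000.


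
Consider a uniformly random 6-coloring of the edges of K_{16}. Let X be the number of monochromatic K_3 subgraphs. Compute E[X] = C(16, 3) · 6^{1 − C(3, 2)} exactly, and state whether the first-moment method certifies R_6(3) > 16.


E[X] = C(16, 3) · 6^{1 − 3} = 560 · 6^{−2} = 560/36.
As a reduced fraction: E[X] = 140/9 ≈ 15.556.
Is E[X] < 1? NO.
Since E[X] ≥ 1, the first-moment bound is inconclusive at n = 16; it does NOT by itself certify R_6(3) > 16.

E[X] = 140/9 ≈ 15.556; E[X] ≥ 1; first-moment method inconclusive here.


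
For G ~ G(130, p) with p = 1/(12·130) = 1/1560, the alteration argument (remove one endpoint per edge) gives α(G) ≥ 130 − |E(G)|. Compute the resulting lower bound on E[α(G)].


E[|E(G)|] = C(130, 2)·p = 8385 · (1/1560) = 43/8.
E[α(G)] ≥ n − E[|E(G)|] = 130 − 43/8 = 997/8.
Numerically: ≈ 124.6250.
(This is only a lower bound; the true E[α(G)] may be larger.)

E[α(G)] ≥ 997/8 ≈ 124.6250.


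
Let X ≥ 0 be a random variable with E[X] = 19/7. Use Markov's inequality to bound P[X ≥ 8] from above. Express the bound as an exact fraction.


μ = E[X] = 19/7, a = 8.
Markov: P[X ≥ 8] ≤ μ/a = (19/7)/8 = 19/56.
Numerically: ≈ 0.33929.
(Since a = 8 > μ = 2.71429, the bound 19/56 is < 1 and informative.)

P[X ≥ 8] ≤ 19/56 ≈ 0.33929.


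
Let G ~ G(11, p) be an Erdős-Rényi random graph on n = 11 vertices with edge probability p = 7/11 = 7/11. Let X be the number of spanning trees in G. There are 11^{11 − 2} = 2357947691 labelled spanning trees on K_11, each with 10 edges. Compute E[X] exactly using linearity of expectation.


K_11 has 11^{11 − 2} = 2357947691 labelled spanning trees.
For each such spanning tree H, let X_H = 1 if all 10 edges of H are present in G. Then P[X_H = 1] = p^{10} = (7/11)^{10} = 282475249/25937424601.
By linearity of expectation: E[X] = Σ_H E[X_H] = 2357947691 · p^{10} = 2357947691 · 282475249/25937424601 = 282475249/11.
Numerically: E[X] ≈ 2.568e+07.

E[X] = 2357947691 · (7/11)^{10} = 282475249/11 ≈ 2.568e+07.


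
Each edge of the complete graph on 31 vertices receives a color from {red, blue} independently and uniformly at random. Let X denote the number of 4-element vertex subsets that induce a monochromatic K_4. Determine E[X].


Let X = Σ_S X_S over the C(31, 4) = 31465 subsets S of size 4, where X_S = 1 if the K_4 on S is monochromatic.
For a fixed S, the K_4 on S has C(4, 2) = 6 edges. P[all 6 edges red] = (1/2)^6, and likewise for blue, so P[monochromatic] = 2·(1/2)^6 = 2^{1 − 6} = 1/32.
Summing: E[X] = C(31, 4) · 2^{1 − 6} = 31465 · 1/32 = 31465/32.
Numerically: E[X] ≈ 983.281.

E[X] = C(31,4)·2^(1−C(4,2)) = 31465/32 ≈ 983.281.


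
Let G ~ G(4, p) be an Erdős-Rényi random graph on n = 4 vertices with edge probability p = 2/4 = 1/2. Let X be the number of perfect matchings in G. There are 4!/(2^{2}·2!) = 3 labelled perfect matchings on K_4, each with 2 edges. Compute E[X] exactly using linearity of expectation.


K_4 has 4!/(2^{2}·2!) = 3 labelled perfect matchings.
For each such perfect matching H, let X_H = 1 if all 2 edges of H are present in G. Then P[X_H = 1] = p^{2} = (1/2)^{2} = 1/4.
By linearity of expectation: E[X] = Σ_H E[X_H] = 3 · p^{2} = 3 · 1/4 = 3/4.
Numerically: E[X] ≈ 0.75.

E[X] = 3 · (1/2)^{2} = 3/4 ≈ 0.75.


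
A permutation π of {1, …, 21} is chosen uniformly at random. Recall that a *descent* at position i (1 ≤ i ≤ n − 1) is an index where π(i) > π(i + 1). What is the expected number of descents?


Write X = Σ X_I over i = 1, …, 20, with X_I the indicator of one descent.
There are 20 indicators.
For each fixed i, the pair (π(i), π(i+1)) is a uniformly random ordered pair of distinct values from {1, …, 21}; by symmetry P[π(i) > π(i+1)] = 1/2.
By linearity: E[X] = 20 · (1/2) = (21 − 1) · (1/2) = 10 ≈ 10.0000.

E[X] = 10 = 10.0000.


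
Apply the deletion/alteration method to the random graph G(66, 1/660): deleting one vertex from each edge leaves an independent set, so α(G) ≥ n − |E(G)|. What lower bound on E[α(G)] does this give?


E[|E(G)|] = C(66, 2)·p = 2145 · (1/660) = 13/4.
E[α(G)] ≥ n − E[|E(G)|] = 66 − 13/4 = 251/4.
Numerically: ≈ 62.750.
(This is only a lower bound; the true E[α(G)] may be larger.)

E[α(G)] ≥ 251/4 ≈ 62.750.


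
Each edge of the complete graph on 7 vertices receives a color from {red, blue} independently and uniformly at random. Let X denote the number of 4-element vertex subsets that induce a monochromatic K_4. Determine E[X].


Let X = Σ_S X_S over the C(7, 4) = 35 subsets S of size 4, where X_S = 1 if the K_4 on S is monochromatic.
For a fixed S, the K_4 on S has C(4, 2) = 6 edges. P[all 6 edges red] = (1/2)^6, and likewise for blue, so P[monochromatic] = 2·(1/2)^6 = 2^{1 − 6} = 1/32.
By linearity: E[X] = C(7, 4) · 2^{1 − 6} = 35 · 1/32 = 35/32.
Numerically: E[X] ≈ 1.09375.

E[X] = C(7,4)·2^(1−C(4,2)) = 35/32 ≈ 1.09375.


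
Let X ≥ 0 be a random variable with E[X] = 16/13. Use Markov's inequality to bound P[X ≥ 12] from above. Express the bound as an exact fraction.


μ = E[X] = 16/13, a = 12.
Markov: P[X ≥ 12] ≤ μ/a = (16/13)/12 = 4/39.
Numerically: ≈ 0.102564.
(Since a = 12 > μ = 1.230769, the bound 4/39 is < 1 and informative.)

P[X ≥ 12] ≤ 4/39 ≈ 0.102564.


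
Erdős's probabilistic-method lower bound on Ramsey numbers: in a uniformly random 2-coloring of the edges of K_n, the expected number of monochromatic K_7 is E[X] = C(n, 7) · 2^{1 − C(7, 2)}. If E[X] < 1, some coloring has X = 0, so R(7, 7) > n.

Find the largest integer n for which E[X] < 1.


We need C(n, 7) · 2^{1 − 21} < 1, i.e. C(n, 7) < 2^{21 − 1} = 1048576.
Check values of n near the boundary:
  n = 23: C(23, 7) = 245157; 245157 < 1048576? YES
  n = 24: C(24, 7) = 346104; 346104 < 1048576? YES
  n = 25: C(25, 7) = 480700; 480700 < 1048576? YES
  n = 26: C(26, 7) = 657800; 657800 < 1048576? YES
  n = 27: C(27, 7) = 888030; 888030 < 1048576? YES
  n = 28: C(28, 7) = 1184040; 1184040 < 1048576? NO
  n = 29: C(29, 7) = 1560780; 1560780 < 1048576? NO
  n = 30: C(30, 7) = 2035800; 2035800 < 1048576? NO
The largest n with C(n, 7) < 1048576 is n = 27 (where E[X] = 444015/524288 ≈ 0.84689). Hence R(7, 7) > 27, i.e. R(7, 7) ≥ 28.

Largest n = 27; hence R(7, 7) > 27.


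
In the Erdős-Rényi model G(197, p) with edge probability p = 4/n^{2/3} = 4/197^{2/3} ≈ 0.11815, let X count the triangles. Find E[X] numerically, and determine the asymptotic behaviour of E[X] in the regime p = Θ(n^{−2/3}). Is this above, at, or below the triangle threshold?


Number of potential triangles: C(197, 3) = 1254890.
Each occurs with probability p³ ≈ (0.11815)³ ≈ 1.6491020e-03.
By linearity: E[X] = C(197, 3)·p³ ≈ 1254890 · 1.6491020e-03 ≈ 2069.44162.
Since α = 2/3 < 1, p = c/n^{2/3} ≫ 1/n is above the triangle threshold p ~ 1/n. Asymptotically E[X] ~ (c³/6)·n^{3(1−α)} = (4³/6)·n^{1} → ∞; triangles are abundant w.h.p.

E[X] ≈ 2069.44162; in regime p = Θ(1/n^{2/3}) E[X] diverges (above the triangle threshold p ~ 1/n).


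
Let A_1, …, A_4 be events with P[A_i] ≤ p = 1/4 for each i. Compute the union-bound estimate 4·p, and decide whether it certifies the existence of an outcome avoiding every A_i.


Union bound: P[∪_{i=1}^{4} A_i] ≤ Σ_i P[A_i] ≤ 4·p = 4·(1/4) = 1.
Numerically: 1 ≈ 1.00000.
Is 1 < 1? NO.
Since the bound 1 is ≥ 1, the union bound is uninformative here; it does NOT by itself certify existence.

4·p = 1 ≈ 1.00000; existence NOT certified by the union bound.


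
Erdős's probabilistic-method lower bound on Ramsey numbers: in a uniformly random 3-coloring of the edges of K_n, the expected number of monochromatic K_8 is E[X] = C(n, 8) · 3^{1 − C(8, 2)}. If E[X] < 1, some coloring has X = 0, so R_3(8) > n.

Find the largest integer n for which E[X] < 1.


We need C(n, 8) · 3^{1 − 28} < 1, i.e. C(n, 8) < 3^{28 − 1} = 7625597484987.
Check values of n near the boundary:
  n = 150: C(150, 8) = 5257211409450; 5257211409450 < 7625597484987? YES
  n = 151: C(151, 8) = 5551321138650; 5551321138650 < 7625597484987? YES
  n = 152: C(152, 8) = 5859727868575; 5859727868575 < 7625597484987? YES
  n = 153: C(153, 8) = 6183023199255; 6183023199255 < 7625597484987? YES
  n = 154: C(154, 8) = 6521818990995; 6521818990995 < 7625597484987? YES
  n = 155: C(155, 8) = 6876747915675; 6876747915675 < 7625597484987? YES
  n = 156: C(156, 8) = 7248464019225; 7248464019225 < 7625597484987? YES
  n = 157: C(157, 8) = 7637643295425; 7637643295425 < 7625597484987? NO
The largest n with C(n, 8) < 7625597484987 is n = 156 (where E[X] = 805384891025/847288609443 ≈ 0.9505437). Hence R_3(8) > 156, i.e. R_3(8) ≥ 157.

Largest n = 156; hence R_3(8) > 156.


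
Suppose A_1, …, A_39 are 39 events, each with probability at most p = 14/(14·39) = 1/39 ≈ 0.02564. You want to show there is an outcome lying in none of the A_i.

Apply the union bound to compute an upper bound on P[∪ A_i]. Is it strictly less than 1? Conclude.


Union bound: P[∪_{i=1}^{39} A_i] ≤ Σ_i P[A_i] ≤ 39·p = 39·(1/39) = 1.
Numerically: 1 ≈ 1.00000.
Is 1 < 1? NO.
Since the bound 1 is ≥ 1, the union bound is uninformative here; it does NOT by itself certify existence.

39·p = 1 ≈ 1.00000; existence NOT certified by the union bound.


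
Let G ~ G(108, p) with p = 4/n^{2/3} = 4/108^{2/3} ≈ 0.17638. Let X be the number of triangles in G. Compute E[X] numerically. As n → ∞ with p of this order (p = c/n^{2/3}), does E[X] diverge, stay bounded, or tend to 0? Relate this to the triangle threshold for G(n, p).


Number of potential triangles: C(108, 3) = 204156.
Each occurs with probability p³ ≈ (0.17638)³ ≈ 5.4869684e-03.
By linearity: E[X] = C(108, 3)·p³ ≈ 204156 · 5.4869684e-03 ≈ 1120.19753.
Since α = 2/3 < 1, p = c/n^{2/3} ≫ 1/n is above the triangle threshold p ~ 1/n. Asymptotically E[X] ~ (c³/6)·n^{3(1−α)} = (4³/6)·n^{1} → ∞; triangles are abundant w.h.p.

E[X] ≈ 1120.19753; in regime p = Θ(1/n^{2/3}) E[X] diverges (above the triangle threshold p ~ 1/n).


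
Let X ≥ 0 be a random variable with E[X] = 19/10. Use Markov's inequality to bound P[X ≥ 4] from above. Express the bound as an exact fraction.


μ = E[X] = 19/10, a = 4.
Markov: P[X ≥ 4] ≤ μ/a = (19/10)/4 = 19/40.
Numerically: ≈ 0.475.
(Since a = 4 > μ = 1.900, the bound 19/40 is < 1 and informative.)

P[X ≥ 4] ≤ 19/40 ≈ 0.475.


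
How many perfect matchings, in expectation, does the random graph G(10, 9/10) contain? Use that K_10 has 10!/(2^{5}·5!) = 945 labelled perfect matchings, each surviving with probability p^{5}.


K_10 has 10!/(2^{5}·5!) = 945 labelled perfect matchings.
For each such perfect matching H, let X_H = 1 if all 5 edges of H are present in G. Then P[X_H = 1] = p^{5} = (9/10)^{5} = 59049/100000.
By linearity: E[X] = Σ_H E[X_H] = 945 · p^{5} = 945 · 59049/100000 = 11160261/20000.
Numerically: E[X] ≈ 558.

E[X] = 945 · (9/10)^{5} = 11160261/20000 ≈ 558.


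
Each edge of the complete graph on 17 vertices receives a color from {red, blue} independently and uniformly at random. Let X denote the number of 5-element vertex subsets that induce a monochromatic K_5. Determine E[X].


Let X = Σ_S X_S over the C(17, 5) = 6188 subsets S of size 5, where X_S = 1 if the K_5 on S is monochromatic.
For a fixed S, the K_5 on S has C(5, 2) = 10 edges. P[all 10 edges red] = (1/2)^10, and likewise for blue, so P[monochromatic] = 2·(1/2)^10 = 2^{1 − 10} = 1/512.
Summing: E[X] = C(17, 5) · 2^{1 − 10} = 6188 · 1/512 = 1547/128.
Numerically: E[X] ≈ 12.08594.

E[X] = C(17,5)·2^(1−C(5,2)) = 1547/128 ≈ 12.08594.


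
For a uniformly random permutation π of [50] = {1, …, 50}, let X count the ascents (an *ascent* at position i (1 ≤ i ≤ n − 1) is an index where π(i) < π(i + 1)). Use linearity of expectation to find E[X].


Write X = Σ X_I over i = 1, …, 49, with X_I the indicator of one ascent.
There are 49 indicators.
For each fixed i, the pair (π(i), π(i+1)) is a uniformly random ordered pair of distinct values from {1, …, 50}; by symmetry P[π(i) < π(i+1)] = 1/2.
By linearity: E[X] = 49 · (1/2) = (50 − 1) · (1/2) = 49/2 ≈ 24.500.

E[X] = 49/2 = 24.500.


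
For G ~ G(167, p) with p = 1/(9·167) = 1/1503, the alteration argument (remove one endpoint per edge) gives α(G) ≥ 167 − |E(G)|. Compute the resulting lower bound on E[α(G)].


E[|E(G)|] = C(167, 2)·p = 13861 · (1/1503) = 83/9.
E[α(G)] ≥ n − E[|E(G)|] = 167 − 83/9 = 1420/9.
Numerically: ≈ 157.778.
(This is only a lower bound; the true E[α(G)] may be larger.)

E[α(G)] ≥ 1420/9 ≈ 157.778.


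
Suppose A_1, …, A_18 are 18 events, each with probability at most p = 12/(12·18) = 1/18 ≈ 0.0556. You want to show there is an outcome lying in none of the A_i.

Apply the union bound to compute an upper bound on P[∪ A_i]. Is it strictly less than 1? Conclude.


Union bound: P[∪_{i=1}^{18} A_i] ≤ Σ_i P[A_i] ≤ 18·p = 18·(1/18) = 1.
Numerically: 1 ≈ 1.0000.
Is 1 < 1? NO.
Since the bound 1 is ≥ 1, the union bound is uninformative here; it does NOT by itself certify existence.

18·p = 1 ≈ 1.0000; existence NOT certified by the union bound.


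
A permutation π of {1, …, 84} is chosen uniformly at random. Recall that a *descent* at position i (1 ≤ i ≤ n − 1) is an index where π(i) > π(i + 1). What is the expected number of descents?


Write X = Σ X_I over i = 1, …, 83, with X_I the indicator of one descent.
There are 83 indicators.
For each fixed i, the pair (π(i), π(i+1)) is a uniformly random ordered pair of distinct values from {1, …, 84}; by symmetry P[π(i) > π(i+1)] = 1/2.
By linearity: E[X] = 83 · (1/2) = (84 − 1) · (1/2) = 83/2 ≈ 41.50000.

E[X] = 83/2 = 41.50000.


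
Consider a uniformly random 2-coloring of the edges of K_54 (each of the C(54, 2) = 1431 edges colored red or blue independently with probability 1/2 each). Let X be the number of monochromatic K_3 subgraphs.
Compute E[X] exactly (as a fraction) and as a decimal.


Let X = Σ_S X_S over the C(54, 3) = 24804 subsets S of size 3, where X_S = 1 if the K_3 on S is monochromatic.
For a fixed S, the K_3 on S has C(3, 2) = 3 edges. P[all 3 edges red] = (1/2)^3, and likewise for blue, so P[monochromatic] = 2·(1/2)^3 = 2^{1 − 3} = 1/4.
Summing: E[X] = C(54, 3) · 2^{1 − 3} = 24804 · 1/4 = 6201.
Numerically: E[X] ≈ 6201.000000.

E[X] = C(54,3)·2^(1−C(3,2)) = 6201 ≈ 6201.000000.


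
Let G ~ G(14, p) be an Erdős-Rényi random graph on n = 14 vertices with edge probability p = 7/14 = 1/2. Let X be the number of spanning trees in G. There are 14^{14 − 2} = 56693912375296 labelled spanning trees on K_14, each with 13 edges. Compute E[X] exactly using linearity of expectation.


K_14 has 14^{14 − 2} = 56693912375296 labelled spanning trees.
For each such spanning tree H, let X_H = 1 if all 13 edges of H are present in G. Then P[X_H = 1] = p^{13} = (1/2)^{13} = 1/8192.
By linearity: E[X] = Σ_H E[X_H] = 56693912375296 · p^{13} = 56693912375296 · 1/8192 = 13841287201/2.
Numerically: E[X] ≈ 6.921e+09.

E[X] = 56693912375296 · (1/2)^{13} = 13841287201/2 ≈ 6.921e+09.


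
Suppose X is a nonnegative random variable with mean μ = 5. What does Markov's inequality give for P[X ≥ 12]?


μ = E[X] = 5, a = 12.
Markov: P[X ≥ 12] ≤ μ/a = (5)/12 = 5/12.
Numerically: ≈ 0.41667.
(Since a = 12 > μ = 5.00000, the bound 5/12 is < 1 and informative.)

P[X ≥ 12] ≤ 5/12 ≈ 0.41667.


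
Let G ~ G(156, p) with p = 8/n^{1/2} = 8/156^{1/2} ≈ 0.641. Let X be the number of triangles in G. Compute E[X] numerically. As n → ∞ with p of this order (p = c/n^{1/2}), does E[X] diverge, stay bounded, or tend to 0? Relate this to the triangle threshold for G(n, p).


Number of potential triangles: C(156, 3) = 620620.
Each occurs with probability p³ ≈ (0.641)³ ≈ 2.62774e-01.
By linearity: E[X] = C(156, 3)·p³ ≈ 620620 · 2.62774e-01 ≈ 163083.052.
Since α = 1/2 < 1, p = c/n^{1/2} ≫ 1/n is above the triangle threshold p ~ 1/n. Asymptotically E[X] ~ (c³/6)·n^{3(1−α)} = (8³/6)·n^{1.5} → ∞; triangles are abundant w.h.p.

E[X] ≈ 163083.052; in regime p = Θ(1/n^{1/2}) E[X] diverges (above the triangle threshold p ~ 1/n).


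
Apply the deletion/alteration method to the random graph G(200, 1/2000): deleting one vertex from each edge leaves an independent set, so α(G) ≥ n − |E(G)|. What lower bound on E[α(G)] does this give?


E[|E(G)|] = C(200, 2)·p = 19900 · (1/2000) = 199/20.
E[α(G)] ≥ n − E[|E(G)|] = 200 − 199/20 = 3801/20.
Numerically: ≈ 190.0500.
(This is only a lower bound; the true E[α(G)] may be larger.)

E[α(G)] ≥ 3801/20 ≈ 190.0500.


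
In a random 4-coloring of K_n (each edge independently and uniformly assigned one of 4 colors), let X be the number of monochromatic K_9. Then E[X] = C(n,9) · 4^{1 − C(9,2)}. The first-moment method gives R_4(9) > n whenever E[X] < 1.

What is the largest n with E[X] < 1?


We need C(n, 9) · 4^{1 − 36} < 1, i.e. C(n, 9) < 4^{36 − 1} = 1180591620717411303424.
Check values of n near the boundary:
  n = 908: C(908, 9) = 1111058428637338083100; 1111058428637338083100 < 1180591620717411303424? YES
  n = 909: C(909, 9) = 1122169012923711463931; 1122169012923711463931 < 1180591620717411303424? YES
  n = 910: C(910, 9) = 1133378248346922788210; 1133378248346922788210 < 1180591620717411303424? YES
  n = 911: C(911, 9) = 1144686900492291197405; 1144686900492291197405 < 1180591620717411303424? YES
  n = 912: C(912, 9) = 1156095740032081475120; 1156095740032081475120 < 1180591620717411303424? YES
  n = 913: C(913, 9) = 1167605542753639808390; 1167605542753639808390 < 1180591620717411303424? YES
  n = 914: C(914, 9) = 1179217089587653905932; 1179217089587653905932 < 1180591620717411303424? YES
  n = 915: C(915, 9) = 1190931166636537885130; 1190931166636537885130 < 1180591620717411303424? NO
  n = 916: C(916, 9) = 1202748565202942340440; 1202748565202942340440 < 1180591620717411303424? NO
  n = 917: C(917, 9) = 1214670081818390006810; 1214670081818390006810 < 1180591620717411303424? NO
The largest n with C(n, 9) < 1180591620717411303424 is n = 914 (where E[X] = 294804272396913476483/295147905179352825856 ≈ 0.9988357). Hence R_4(9) > 914, i.e. R_4(9) ≥ 915.

Largest n = 914; hence R_4(9) > 914.


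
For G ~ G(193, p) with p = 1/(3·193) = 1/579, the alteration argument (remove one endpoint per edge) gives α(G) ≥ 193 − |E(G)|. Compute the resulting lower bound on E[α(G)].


E[|E(G)|] = C(193, 2)·p = 18528 · (1/579) = 32.
E[α(G)] ≥ n − E[|E(G)|] = 193 − 32 = 161.
Numerically: ≈ 161.000.
(This is only a lower bound; the true E[α(G)] may be larger.)

E[α(G)] ≥ 161 ≈ 161.000.


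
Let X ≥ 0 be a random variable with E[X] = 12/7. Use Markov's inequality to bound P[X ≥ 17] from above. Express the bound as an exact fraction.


μ = E[X] = 12/7, a = 17.
Markov: P[X ≥ 17] ≤ μ/a = (12/7)/17 = 12/119.
Numerically: ≈ 0.1008.
(Since a = 17 > μ = 1.7143, the bound 12/119 is < 1 and informative.)

P[X ≥ 17] ≤ 12/119 ≈ 0.1008.


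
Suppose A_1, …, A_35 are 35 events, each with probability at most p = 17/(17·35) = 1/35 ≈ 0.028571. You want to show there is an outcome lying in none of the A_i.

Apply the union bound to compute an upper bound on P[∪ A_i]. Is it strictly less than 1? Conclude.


Union bound: P[∪_{i=1}^{35} A_i] ≤ Σ_i P[A_i] ≤ 35·p = 35·(1/35) = 1.
Numerically: 1 ≈ 1.000000.
Is 1 < 1? NO.
Since the bound 1 is ≥ 1, the union bound is uninformative here; it does NOT by itself certify existence.

35·p = 1 ≈ 1.000000; existence NOT certified by the union bound.


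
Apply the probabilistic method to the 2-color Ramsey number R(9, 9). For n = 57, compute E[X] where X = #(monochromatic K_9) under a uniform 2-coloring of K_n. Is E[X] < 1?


E[X] = C(57, 9) · 2^{1 − 36} = 8996462475 · 2^{−35} = 8996462475/34359738368.
As a reduced fraction: E[X] = 8996462475/34359738368 ≈ 0.261832.
Is E[X] < 1? YES.
Since E[X] < 1, there exists a 2-coloring of K_{57} with no monochromatic K_9; hence R(9, 9) > 57.

E[X] = 8996462475/34359738368 ≈ 0.261832; E[X] < 1, so R(9, 9) > 57.


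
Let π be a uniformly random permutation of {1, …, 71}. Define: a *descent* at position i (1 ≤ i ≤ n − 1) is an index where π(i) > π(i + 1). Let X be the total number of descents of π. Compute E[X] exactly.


Write X = Σ X_I over i = 1, …, 70, with X_I the indicator of one descent.
There are 70 indicators.
For each fixed i, the pair (π(i), π(i+1)) is a uniformly random ordered pair of distinct values from {1, …, 71}; by symmetry P[π(i) > π(i+1)] = 1/2.
By linearity: E[X] = 70 · (1/2) = (71 − 1) · (1/2) = 35 ≈ 35.00000.

E[X] = 35 = 35.00000.


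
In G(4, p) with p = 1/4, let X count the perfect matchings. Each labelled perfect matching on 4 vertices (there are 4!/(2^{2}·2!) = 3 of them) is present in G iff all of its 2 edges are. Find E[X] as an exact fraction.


K_4 has 4!/(2^{2}·2!) = 3 labelled perfect matchings.
For each such perfect matching H, let X_H = 1 if all 2 edges of H are present in G. Then P[X_H = 1] = p^{2} = (1/4)^{2} = 1/16.
Summing the indicators: E[X] = Σ_H E[X_H] = 3 · p^{2} = 3 · 1/16 = 3/16.
Numerically: E[X] ≈ 0.1875.

E[X] = 3 · (1/4)^{2} = 3/16 ≈ 0.1875.


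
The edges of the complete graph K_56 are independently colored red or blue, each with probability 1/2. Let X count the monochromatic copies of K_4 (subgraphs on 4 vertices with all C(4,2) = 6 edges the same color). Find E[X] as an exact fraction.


Let X = Σ_S X_S over the C(56, 4) = 367290 subsets S of size 4, where X_S = 1 if the K_4 on S is monochromatic.
For a fixed S, the K_4 on S has C(4, 2) = 6 edges. P[all 6 edges red] = (1/2)^6, and likewise for blue, so P[monochromatic] = 2·(1/2)^6 = 2^{1 − 6} = 1/32.
By linearity: E[X] = C(56, 4) · 2^{1 − 6} = 367290 · 1/32 = 183645/16.
Numerically: E[X] ≈ 11477.81250.

E[X] = C(56,4)·2^(1−C(4,2)) = 183645/16 ≈ 11477.81250.


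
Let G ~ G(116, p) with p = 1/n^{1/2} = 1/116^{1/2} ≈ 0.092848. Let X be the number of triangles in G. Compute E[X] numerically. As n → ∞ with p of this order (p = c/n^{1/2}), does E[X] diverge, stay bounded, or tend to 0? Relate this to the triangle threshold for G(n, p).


Number of potential triangles: C(116, 3) = 253460.
Each occurs with probability p³ ≈ (0.092848)³ ≈ 8.0041094e-04.
By linearity: E[X] = C(116, 3)·p³ ≈ 253460 · 8.0041094e-04 ≈ 202.87216.
Since α = 1/2 < 1, p = c/n^{1/2} ≫ 1/n is above the triangle threshold p ~ 1/n. Asymptotically E[X] ~ (c³/6)·n^{3(1−α)} = (1³/6)·n^{1.5} → ∞; triangles are abundant w.h.p.

E[X] ≈ 202.87216; in regime p = Θ(1/n^{1/2}) E[X] diverges (above the triangle threshold p ~ 1/n).


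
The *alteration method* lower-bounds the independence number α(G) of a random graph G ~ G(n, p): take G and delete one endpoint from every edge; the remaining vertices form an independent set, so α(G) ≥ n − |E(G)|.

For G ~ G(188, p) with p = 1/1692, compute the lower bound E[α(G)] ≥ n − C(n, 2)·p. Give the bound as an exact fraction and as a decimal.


E[|E(G)|] = C(188, 2)·p = 17578 · (1/1692) = 187/18.
E[α(G)] ≥ n − E[|E(G)|] = 188 − 187/18 = 3197/18.
Numerically: ≈ 177.6111.
(This is only a lower bound; the true E[α(G)] may be larger.)

E[α(G)] ≥ 3197/18 ≈ 177.6111.


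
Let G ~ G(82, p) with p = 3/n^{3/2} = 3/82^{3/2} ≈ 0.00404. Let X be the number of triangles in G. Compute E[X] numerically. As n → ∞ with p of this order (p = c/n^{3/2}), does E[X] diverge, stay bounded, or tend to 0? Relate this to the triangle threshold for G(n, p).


Number of potential triangles: C(82, 3) = 88560.
Each occurs with probability p³ ≈ (0.00404)³ ≈ 6.594797e-08.
By linearity: E[X] = C(82, 3)·p³ ≈ 88560 · 6.594797e-08 ≈ 0.0058.
Since α = 3/2 > 1, p = c/n^{3/2} = o(1/n) is below the triangle threshold p ~ 1/n. Asymptotically E[X] ~ (c³/6)·n^{3(1−α)} = (3³/6)·n^{-1.5} → 0, so by Markov's inequality G has no triangles w.h.p.

E[X] ≈ 0.0058; in regime p = Θ(1/n^{3/2}) E[X] tends to 0 (below the triangle threshold p ~ 1/n).


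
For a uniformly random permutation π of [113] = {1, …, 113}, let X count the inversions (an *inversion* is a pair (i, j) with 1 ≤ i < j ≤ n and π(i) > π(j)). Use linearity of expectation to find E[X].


Write X = Σ X_I over the C(113, 2) = 6328 pairs i < j, with X_I the indicator of one inversion.
There are 6328 indicators.
For each fixed pair i < j, the values π(i) and π(j) are two distinct elements of {1, …, 113} in uniformly random order; by symmetry P[π(i) > π(j)] = 1/2.
By linearity: E[X] = 6328 · (1/2) = C(113, 2) · (1/2) = 6328/2 = 3164 ≈ 3164.00000.

E[X] = 3164 = 3164.00000.


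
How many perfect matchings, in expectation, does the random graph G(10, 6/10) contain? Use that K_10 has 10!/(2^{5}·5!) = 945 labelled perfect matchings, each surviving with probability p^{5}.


K_10 has 10!/(2^{5}·5!) = 945 labelled perfect matchings.
For each such perfect matching H, let X_H = 1 if all 5 edges of H are present in G. Then P[X_H = 1] = p^{5} = (3/5)^{5} = 243/3125.
By linearity of expectation: E[X] = Σ_H E[X_H] = 945 · p^{5} = 945 · 243/3125 = 45927/625.
Numerically: E[X] ≈ 73.48.

E[X] = 945 · (3/5)^{5} = 45927/625 ≈ 73.48.


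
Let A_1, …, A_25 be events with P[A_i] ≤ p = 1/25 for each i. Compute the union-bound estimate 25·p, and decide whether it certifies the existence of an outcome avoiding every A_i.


Union bound: P[∪_{i=1}^{25} A_i] ≤ Σ_i P[A_i] ≤ 25·p = 25·(1/25) = 1.
Numerically: 1 ≈ 1.0000.
Is 1 < 1? NO.
Since the bound 1 is ≥ 1, the union bound is uninformative here; it does NOT by itself certify existence.

25·p = 1 ≈ 1.0000; existence NOT certified by the union bound.


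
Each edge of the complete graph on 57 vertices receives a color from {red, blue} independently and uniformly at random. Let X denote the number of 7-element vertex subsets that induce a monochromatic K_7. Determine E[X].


Let X = Σ_S X_S over the C(57, 7) = 264385836 subsets S of size 7, where X_S = 1 if the K_7 on S is monochromatic.
For a fixed S, the K_7 on S has C(7, 2) = 21 edges. P[all 21 edges red] = (1/2)^21, and likewise for blue, so P[monochromatic] = 2·(1/2)^21 = 2^{1 − 21} = 1/1048576.
Summing: E[X] = C(57, 7) · 2^{1 − 21} = 264385836 · 1/1048576 = 66096459/262144.
Numerically: E[X] ≈ 252.1380.

E[X] = C(57,7)·2^(1−C(7,2)) = 66096459/262144 ≈ 252.1380.


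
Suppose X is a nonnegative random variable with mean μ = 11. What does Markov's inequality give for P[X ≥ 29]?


μ = E[X] = 11, a = 29.
Markov: P[X ≥ 29] ≤ μ/a = (11)/29 = 11/29.
Numerically: ≈ 0.379.
(Since a = 29 > μ = 11.000, the bound 11/29 is < 1 and informative.)

P[X ≥ 29] ≤ 11/29 ≈ 0.379.


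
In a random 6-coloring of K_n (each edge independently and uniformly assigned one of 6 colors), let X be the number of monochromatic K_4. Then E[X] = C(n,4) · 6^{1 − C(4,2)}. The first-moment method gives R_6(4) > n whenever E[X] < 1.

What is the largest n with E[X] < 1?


We need C(n, 4) · 6^{1 − 6} < 1, i.e. C(n, 4) < 6^{6 − 1} = 7776.
Check values of n near the boundary:
  n = 20: C(20, 4) = 4845; 4845 < 7776? YES
  n = 21: C(21, 4) = 5985; 5985 < 7776? YES
  n = 22: C(22, 4) = 7315; 7315 < 7776? YES
  n = 23: C(23, 4) = 8855; 8855 < 7776? NO
  n = 24: C(24, 4) = 10626; 10626 < 7776? NO
The largest n with C(n, 4) < 7776 is n = 22 (where E[X] = 7315/7776 ≈ 0.940715). Hence R_6(4) > 22, i.e. R_6(4) ≥ 23.

Largest n = 22; hence R_6(4) > 22.


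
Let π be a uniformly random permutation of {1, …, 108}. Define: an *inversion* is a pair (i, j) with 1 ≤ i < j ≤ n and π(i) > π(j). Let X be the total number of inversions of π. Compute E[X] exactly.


Write X = Σ X_I over the C(108, 2) = 5778 pairs i < j, with X_I the indicator of one inversion.
There are 5778 indicators.
For each fixed pair i < j, the values π(i) and π(j) are two distinct elements of {1, …, 108} in uniformly random order; by symmetry P[π(i) > π(j)] = 1/2.
By linearity: E[X] = 5778 · (1/2) = C(108, 2) · (1/2) = 5778/2 = 2889 ≈ 2889.00000.

E[X] = 2889 = 2889.00000.


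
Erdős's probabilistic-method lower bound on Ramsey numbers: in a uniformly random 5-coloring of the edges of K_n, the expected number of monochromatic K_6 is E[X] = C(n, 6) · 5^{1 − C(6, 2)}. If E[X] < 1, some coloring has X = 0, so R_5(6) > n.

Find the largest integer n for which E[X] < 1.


We need C(n, 6) · 5^{1 − 15} < 1, i.e. C(n, 6) < 5^{15 − 1} = 6103515625.
Check values of n near the boundary:
  n = 125: C(125, 6) = 4690625500; 4690625500 < 6103515625? YES
  n = 126: C(126, 6) = 4925156775; 4925156775 < 6103515625? YES
  n = 127: C(127, 6) = 5169379425; 5169379425 < 6103515625? YES
  n = 128: C(128, 6) = 5423611200; 5423611200 < 6103515625? YES
  n = 129: C(129, 6) = 5688177600; 5688177600 < 6103515625? YES
  n = 130: C(130, 6) = 5963412000; 5963412000 < 6103515625? YES
  n = 131: C(131, 6) = 6249655776; 6249655776 < 6103515625? NO
  n = 132: C(132, 6) = 6547258432; 6547258432 < 6103515625? NO
  n = 133: C(133, 6) = 6856577728; 6856577728 < 6103515625? NO
The largest n with C(n, 6) < 6103515625 is n = 130 (where E[X] = 47707296/48828125 ≈ 0.977045). Hence R_5(6) > 130, i.e. R_5(6) ≥ 131.

Largest n = 130; hence R_5(6) > 130.


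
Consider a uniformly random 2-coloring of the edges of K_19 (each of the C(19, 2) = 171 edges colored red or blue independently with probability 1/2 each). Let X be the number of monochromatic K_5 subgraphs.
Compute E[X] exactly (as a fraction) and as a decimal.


Let X = Σ_S X_S over the C(19, 5) = 11628 subsets S of size 5, where X_S = 1 if the K_5 on S is monochromatic.
For a fixed S, the K_5 on S has C(5, 2) = 10 edges. P[all 10 edges red] = (1/2)^10, and likewise for blue, so P[monochromatic] = 2·(1/2)^10 = 2^{1 − 10} = 1/512.
By linearity: E[X] = C(19, 5) · 2^{1 − 10} = 11628 · 1/512 = 2907/128.
Numerically: E[X] ≈ 22.710938.

E[X] = C(19,5)·2^(1−C(5,2)) = 2907/128 ≈ 22.710938.


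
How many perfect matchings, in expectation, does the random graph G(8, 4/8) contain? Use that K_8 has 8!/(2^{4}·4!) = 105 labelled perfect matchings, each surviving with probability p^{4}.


K_8 has 8!/(2^{4}·4!) = 105 labelled perfect matchings.
For each such perfect matching H, let X_H = 1 if all 4 edges of H are present in G. Then P[X_H = 1] = p^{4} = (1/2)^{4} = 1/16.
Summing the indicators: E[X] = Σ_H E[X_H] = 105 · p^{4} = 105 · 1/16 = 105/16.
Numerically: E[X] ≈ 6.5625.

E[X] = 105 · (1/2)^{4} = 105/16 ≈ 6.5625.


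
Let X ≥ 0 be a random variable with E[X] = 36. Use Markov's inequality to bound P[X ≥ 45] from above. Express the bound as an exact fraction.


μ = E[X] = 36, a = 45.
Markov: P[X ≥ 45] ≤ μ/a = (36)/45 = 4/5.
Numerically: ≈ 0.80000.
(Since a = 45 > μ = 36.00000, the bound 4/5 is < 1 and informative.)

P[X ≥ 45] ≤ 4/5 ≈ 0.80000.


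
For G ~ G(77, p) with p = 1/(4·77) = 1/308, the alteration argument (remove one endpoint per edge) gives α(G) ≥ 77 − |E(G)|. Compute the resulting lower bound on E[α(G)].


E[|E(G)|] = C(77, 2)·p = 2926 · (1/308) = 19/2.
E[α(G)] ≥ n − E[|E(G)|] = 77 − 19/2 = 135/2.
Numerically: ≈ 67.50000.
(This is only a lower bound; the true E[α(G)] may be larger.)

E[α(G)] ≥ 135/2 ≈ 67.50000.


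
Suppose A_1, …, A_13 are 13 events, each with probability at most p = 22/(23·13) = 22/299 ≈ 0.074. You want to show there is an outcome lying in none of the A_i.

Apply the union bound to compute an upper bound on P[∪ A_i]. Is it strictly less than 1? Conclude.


Union bound: P[∪_{i=1}^{13} A_i] ≤ Σ_i P[A_i] ≤ 13·p = 13·(22/299) = 22/23.
Numerically: 22/23 ≈ 0.957.
Is 22/23 < 1? YES.
Since P[∪ A_i] ≤ 22/23 < 1, the complement has P[∩ A_i^c] ≥ 1 − 22/23 = 1/23 > 0, so some outcome avoids every A_i.

13·p = 22/23 ≈ 0.957; existence CERTIFIED by the union bound.
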